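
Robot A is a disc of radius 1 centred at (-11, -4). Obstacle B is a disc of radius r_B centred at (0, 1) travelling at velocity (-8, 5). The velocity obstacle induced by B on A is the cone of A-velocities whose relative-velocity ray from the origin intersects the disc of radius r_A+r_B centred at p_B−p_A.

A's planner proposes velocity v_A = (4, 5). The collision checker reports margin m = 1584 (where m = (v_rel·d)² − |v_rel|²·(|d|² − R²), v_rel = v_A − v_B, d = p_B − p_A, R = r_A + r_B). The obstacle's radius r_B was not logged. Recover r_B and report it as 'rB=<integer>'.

m = 1584
d = (11, 5);  v_rel = (12, 0),  |v_rel|² = 144
v_rel×d = (12)·(5) − (0)·(11) = 60
since m = R²·144 − 60²:  R² = (3600 + 1584) / 144 = 36
R = √36 = 6  ⇒  r_B = 6 − 1 = 5

rB=5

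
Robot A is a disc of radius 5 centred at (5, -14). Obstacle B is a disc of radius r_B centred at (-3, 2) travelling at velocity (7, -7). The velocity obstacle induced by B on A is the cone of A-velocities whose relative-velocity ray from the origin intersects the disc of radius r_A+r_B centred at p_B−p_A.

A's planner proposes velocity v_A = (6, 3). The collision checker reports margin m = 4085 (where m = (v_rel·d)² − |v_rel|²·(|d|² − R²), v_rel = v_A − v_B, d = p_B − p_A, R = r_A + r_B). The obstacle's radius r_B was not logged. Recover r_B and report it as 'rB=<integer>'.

m = 4085
d = (-8, 16);  v_rel = (-1, 10),  |v_rel|² = 101
v_rel×d = (-1)·(16) − (10)·(-8) = 64
since m = R²·101 − 64²:  R² = (4096 + 4085) / 101 = 81
R = √81 = 9  ⇒  r_B = 9 − 5 = 4

rB=4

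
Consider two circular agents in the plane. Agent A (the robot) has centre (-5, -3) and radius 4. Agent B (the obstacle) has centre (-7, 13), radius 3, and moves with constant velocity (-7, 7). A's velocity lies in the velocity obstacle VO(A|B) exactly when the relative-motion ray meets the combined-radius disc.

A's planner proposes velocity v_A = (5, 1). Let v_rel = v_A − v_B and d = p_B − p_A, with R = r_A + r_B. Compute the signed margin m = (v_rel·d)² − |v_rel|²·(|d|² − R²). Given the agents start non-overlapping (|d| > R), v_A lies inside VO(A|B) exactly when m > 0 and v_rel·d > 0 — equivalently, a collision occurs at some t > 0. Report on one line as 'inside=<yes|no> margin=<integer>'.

d = (-2, 16),  |d|² = 260;  R = 4+3 = 7,  c = 260−7² = 211
v_rel = (12, -6),  |v_rel|² = 180;  v_rel·d = (12)·(-2) + (-6)·(16) = -120
180·t² + 240·t + 211 = 0  ⇒  m = (-120)² − 180·211 = -23580
m = -23580 < 0,  v_rel·d = -120 < 0  ⇒  outside

inside=no margin=-23580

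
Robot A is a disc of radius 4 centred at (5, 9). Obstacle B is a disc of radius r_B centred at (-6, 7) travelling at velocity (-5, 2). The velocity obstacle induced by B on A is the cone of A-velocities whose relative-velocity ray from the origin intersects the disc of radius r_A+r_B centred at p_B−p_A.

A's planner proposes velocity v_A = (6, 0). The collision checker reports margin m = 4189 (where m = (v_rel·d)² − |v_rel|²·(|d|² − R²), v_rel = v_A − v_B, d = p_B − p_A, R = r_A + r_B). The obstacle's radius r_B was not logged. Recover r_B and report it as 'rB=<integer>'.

m = 4189
d = (-11, -2);  v_rel = (11, -2),  |v_rel|² = 125
v_rel×d = (11)·(-2) − (-2)·(-11) = -44
since m = R²·125 − (-44)²:  R² = (1936 + 4189) / 125 = 49
R = √49 = 7  ⇒  r_B = 7 − 4 = 3

rB=3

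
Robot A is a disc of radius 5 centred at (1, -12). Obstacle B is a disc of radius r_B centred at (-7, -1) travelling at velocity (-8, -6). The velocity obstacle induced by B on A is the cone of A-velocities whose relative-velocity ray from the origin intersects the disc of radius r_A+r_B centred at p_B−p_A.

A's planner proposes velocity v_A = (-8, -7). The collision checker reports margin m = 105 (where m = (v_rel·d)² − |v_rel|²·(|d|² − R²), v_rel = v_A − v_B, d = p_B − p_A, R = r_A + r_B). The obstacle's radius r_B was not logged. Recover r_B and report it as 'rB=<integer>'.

m = 105
d = (-8, 11);  v_rel = (0, -1),  |v_rel|² = 1
v_rel×d = (0)·(11) − (-1)·(-8) = -8
since m = R²·1 − (-8)²:  R² = (64 + 105) / 1 = 169
R = √169 = 13  ⇒  r_B = 13 − 5 = 8

rB=8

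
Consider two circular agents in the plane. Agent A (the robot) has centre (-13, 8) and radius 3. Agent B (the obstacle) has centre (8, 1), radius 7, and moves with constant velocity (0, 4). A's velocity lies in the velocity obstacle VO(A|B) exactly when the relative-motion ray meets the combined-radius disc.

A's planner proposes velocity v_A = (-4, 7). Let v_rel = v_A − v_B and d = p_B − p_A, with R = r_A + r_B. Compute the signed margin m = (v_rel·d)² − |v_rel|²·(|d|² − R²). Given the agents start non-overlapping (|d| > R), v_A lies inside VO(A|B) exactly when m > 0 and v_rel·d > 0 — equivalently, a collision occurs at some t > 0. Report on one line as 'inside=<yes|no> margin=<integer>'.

d = (21, -7),  |d|² = 490;  R = 3+7 = 10,  c = 490−10² = 390
v_rel = (-4, 3),  |v_rel|² = 25;  v_rel·d = (-4)·(21) + (3)·(-7) = -105
25·t² + 210·t + 390 = 0  ⇒  m = (-105)² − 25·390 = 1275
m = 1275 > 0,  v_rel·d = -105 < 0  ⇒  outside

inside=no margin=1275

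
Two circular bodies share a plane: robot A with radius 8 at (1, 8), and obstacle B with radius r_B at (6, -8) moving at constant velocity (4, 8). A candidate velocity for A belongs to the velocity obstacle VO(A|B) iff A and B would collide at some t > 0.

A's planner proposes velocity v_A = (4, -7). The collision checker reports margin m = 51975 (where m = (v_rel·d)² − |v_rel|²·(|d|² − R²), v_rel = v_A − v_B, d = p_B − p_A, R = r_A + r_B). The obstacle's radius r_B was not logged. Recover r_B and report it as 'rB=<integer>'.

m = 51975
d = (5, -16);  v_rel = (0, -15),  |v_rel|² = 225
v_rel×d = (0)·(-16) − (-15)·(5) = 75
since m = R²·225 − 75²:  R² = (5625 + 51975) / 225 = 256
R = √256 = 16  ⇒  r_B = 16 − 8 = 8

rB=8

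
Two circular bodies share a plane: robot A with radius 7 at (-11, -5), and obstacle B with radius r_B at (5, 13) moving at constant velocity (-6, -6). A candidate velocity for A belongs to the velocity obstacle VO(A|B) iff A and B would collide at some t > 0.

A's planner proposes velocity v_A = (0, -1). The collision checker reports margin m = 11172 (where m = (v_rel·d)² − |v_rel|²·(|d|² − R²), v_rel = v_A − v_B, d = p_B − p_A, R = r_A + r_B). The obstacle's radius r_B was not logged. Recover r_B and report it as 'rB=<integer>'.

m = 11172
d = (16, 18);  v_rel = (6, 5),  |v_rel|² = 61
v_rel×d = (6)·(18) − (5)·(16) = 28
since m = R²·61 − 28²:  R² = (784 + 11172) / 61 = 196
R = √196 = 14  ⇒  r_B = 14 − 7 = 7

rB=7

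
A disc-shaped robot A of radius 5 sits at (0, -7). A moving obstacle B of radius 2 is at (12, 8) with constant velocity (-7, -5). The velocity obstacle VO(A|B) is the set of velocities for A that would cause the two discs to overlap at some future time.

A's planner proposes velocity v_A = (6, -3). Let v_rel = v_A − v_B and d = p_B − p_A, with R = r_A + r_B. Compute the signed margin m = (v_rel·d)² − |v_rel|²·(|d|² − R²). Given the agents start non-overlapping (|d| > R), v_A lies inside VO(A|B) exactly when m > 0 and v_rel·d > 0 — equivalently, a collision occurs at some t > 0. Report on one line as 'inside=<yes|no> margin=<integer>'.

d = (12, 15),  |d|² = 369;  R = 5+2 = 7,  c = 369−7² = 320
v_rel = (13, 2),  |v_rel|² = 173;  v_rel·d = (13)·(12) + (2)·(15) = 186
173·t² − 372·t + 320 = 0  ⇒  m = 186² − 173·320 = -20764
m = -20764 < 0,  v_rel·d = 186 > 0  ⇒  outside

inside=no margin=-20764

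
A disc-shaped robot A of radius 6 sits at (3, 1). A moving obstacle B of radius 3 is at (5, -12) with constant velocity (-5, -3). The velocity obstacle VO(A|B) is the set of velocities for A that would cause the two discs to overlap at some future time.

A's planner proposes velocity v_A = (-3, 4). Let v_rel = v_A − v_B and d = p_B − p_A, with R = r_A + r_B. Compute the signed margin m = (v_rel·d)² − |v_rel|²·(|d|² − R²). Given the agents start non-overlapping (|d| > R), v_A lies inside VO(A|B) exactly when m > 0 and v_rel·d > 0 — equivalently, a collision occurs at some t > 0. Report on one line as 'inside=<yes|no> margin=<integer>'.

d = (2, -13),  |d|² = 173;  R = 6+3 = 9,  c = 173−9² = 92
v_rel = (2, 7),  |v_rel|² = 53;  v_rel·d = (2)·(2) + (7)·(-13) = -87
53·t² + 174·t + 92 = 0  ⇒  m = (-87)² − 53·92 = 2693
m = 2693 > 0,  v_rel·d = -87 < 0  ⇒  outside

inside=no margin=2693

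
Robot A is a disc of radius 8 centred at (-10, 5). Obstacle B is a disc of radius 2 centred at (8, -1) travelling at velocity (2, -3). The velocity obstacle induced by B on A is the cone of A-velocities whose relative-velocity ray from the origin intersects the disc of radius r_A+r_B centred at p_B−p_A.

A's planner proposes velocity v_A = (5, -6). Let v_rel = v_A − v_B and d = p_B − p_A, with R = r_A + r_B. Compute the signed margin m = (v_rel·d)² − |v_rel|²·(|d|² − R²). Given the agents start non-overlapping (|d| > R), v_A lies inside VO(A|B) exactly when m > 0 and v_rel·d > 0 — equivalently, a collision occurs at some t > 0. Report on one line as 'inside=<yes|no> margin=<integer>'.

d = (18, -6),  |d|² = 360;  R = 8+2 = 10,  c = 360−10² = 260
v_rel = (3, -3),  |v_rel|² = 18;  v_rel·d = (3)·(18) + (-3)·(-6) = 72
18·t² − 144·t + 260 = 0  ⇒  m = 72² − 18·260 = 504
m = 504 > 0,  v_rel·d = 72 > 0  ⇒  inside

inside=yes margin=504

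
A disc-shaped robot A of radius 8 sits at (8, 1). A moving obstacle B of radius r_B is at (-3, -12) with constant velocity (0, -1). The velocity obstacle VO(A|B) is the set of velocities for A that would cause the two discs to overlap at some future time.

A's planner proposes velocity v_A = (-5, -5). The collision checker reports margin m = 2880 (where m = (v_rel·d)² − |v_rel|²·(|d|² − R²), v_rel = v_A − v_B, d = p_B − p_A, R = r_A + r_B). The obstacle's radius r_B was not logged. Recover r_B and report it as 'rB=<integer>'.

m = 2880
d = (-11, -13);  v_rel = (-5, -4),  |v_rel|² = 41
v_rel×d = (-5)·(-13) − (-4)·(-11) = 21
since m = R²·41 − 21²:  R² = (441 + 2880) / 41 = 81
R = √81 = 9  ⇒  r_B = 9 − 8 = 1

rB=1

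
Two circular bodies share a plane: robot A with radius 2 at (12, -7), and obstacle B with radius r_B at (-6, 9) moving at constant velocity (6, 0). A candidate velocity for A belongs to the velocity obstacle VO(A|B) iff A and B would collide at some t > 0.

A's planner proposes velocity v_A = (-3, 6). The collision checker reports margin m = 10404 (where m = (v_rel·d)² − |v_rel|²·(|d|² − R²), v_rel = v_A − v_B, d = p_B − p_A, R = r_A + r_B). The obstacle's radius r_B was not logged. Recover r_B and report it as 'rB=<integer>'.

m = 10404
d = (-18, 16);  v_rel = (-9, 6),  |v_rel|² = 117
v_rel×d = (-9)·(16) − (6)·(-18) = -36
since m = R²·117 − (-36)²:  R² = (1296 + 10404) / 117 = 100
R = √100 = 10  ⇒  r_B = 10 − 2 = 8

rB=8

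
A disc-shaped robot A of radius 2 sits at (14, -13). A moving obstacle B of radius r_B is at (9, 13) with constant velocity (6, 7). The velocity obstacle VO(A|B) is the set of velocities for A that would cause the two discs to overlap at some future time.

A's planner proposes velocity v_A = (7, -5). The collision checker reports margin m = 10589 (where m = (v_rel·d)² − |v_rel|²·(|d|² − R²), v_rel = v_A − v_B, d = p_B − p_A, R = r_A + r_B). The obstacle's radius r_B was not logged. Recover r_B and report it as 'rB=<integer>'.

m = 10589
d = (-5, 26);  v_rel = (1, -12),  |v_rel|² = 145
v_rel×d = (1)·(26) − (-12)·(-5) = -34
since m = R²·145 − (-34)²:  R² = (1156 + 10589) / 145 = 81
R = √81 = 9  ⇒  r_B = 9 − 2 = 7

rB=7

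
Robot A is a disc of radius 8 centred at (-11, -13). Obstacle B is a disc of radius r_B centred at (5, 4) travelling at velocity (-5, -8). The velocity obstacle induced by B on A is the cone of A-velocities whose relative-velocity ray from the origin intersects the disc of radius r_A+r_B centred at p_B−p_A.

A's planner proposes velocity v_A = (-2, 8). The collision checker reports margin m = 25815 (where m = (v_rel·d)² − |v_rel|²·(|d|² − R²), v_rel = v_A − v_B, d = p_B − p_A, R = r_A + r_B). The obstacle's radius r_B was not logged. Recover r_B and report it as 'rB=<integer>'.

m = 25815
d = (16, 17);  v_rel = (3, 16),  |v_rel|² = 265
v_rel×d = (3)·(17) − (16)·(16) = -205
since m = R²·265 − (-205)²:  R² = (42025 + 25815) / 265 = 256
R = √256 = 16  ⇒  r_B = 16 − 8 = 8

rB=8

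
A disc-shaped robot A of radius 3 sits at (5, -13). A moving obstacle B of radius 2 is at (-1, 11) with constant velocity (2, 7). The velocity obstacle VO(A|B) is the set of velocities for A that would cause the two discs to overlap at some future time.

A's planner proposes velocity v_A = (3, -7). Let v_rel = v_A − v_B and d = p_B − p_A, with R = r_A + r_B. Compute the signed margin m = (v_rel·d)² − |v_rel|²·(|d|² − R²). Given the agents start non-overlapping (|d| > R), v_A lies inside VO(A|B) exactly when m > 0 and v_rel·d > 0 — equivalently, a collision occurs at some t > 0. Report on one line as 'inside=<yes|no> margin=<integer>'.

d = (-6, 24),  |d|² = 612;  R = 3+2 = 5,  c = 612−5² = 587
v_rel = (1, -14),  |v_rel|² = 197;  v_rel·d = (1)·(-6) + (-14)·(24) = -342
197·t² + 684·t + 587 = 0  ⇒  m = (-342)² − 197·587 = 1325
m = 1325 > 0,  v_rel·d = -342 < 0  ⇒  outside

inside=no margin=1325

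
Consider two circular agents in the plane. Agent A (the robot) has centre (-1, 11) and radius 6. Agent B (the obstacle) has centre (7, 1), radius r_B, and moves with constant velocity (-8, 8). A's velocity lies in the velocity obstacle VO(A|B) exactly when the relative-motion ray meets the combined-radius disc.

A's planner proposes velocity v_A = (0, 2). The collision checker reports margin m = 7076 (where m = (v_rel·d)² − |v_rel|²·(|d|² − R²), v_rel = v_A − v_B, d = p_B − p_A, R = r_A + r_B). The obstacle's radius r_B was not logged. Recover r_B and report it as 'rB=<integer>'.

m = 7076
d = (8, -10);  v_rel = (8, -6),  |v_rel|² = 100
v_rel×d = (8)·(-10) − (-6)·(8) = -32
since m = R²·100 − (-32)²:  R² = (1024 + 7076) / 100 = 81
R = √81 = 9  ⇒  r_B = 9 − 6 = 3

rB=3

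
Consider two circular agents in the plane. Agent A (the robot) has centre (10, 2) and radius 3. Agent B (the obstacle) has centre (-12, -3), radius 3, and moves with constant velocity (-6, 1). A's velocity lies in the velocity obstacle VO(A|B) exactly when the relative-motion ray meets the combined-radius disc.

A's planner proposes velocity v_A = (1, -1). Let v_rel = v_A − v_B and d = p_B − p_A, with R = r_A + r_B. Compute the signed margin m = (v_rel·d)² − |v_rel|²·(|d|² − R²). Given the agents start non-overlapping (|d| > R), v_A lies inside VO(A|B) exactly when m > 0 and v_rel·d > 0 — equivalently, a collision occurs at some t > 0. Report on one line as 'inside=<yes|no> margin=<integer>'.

d = (-22, -5),  |d|² = 509;  R = 3+3 = 6,  c = 509−6² = 473
v_rel = (7, -2),  |v_rel|² = 53;  v_rel·d = (7)·(-22) + (-2)·(-5) = -144
53·t² + 288·t + 473 = 0  ⇒  m = (-144)² − 53·473 = -4333
m = -4333 < 0,  v_rel·d = -144 < 0  ⇒  outside

inside=no margin=-4333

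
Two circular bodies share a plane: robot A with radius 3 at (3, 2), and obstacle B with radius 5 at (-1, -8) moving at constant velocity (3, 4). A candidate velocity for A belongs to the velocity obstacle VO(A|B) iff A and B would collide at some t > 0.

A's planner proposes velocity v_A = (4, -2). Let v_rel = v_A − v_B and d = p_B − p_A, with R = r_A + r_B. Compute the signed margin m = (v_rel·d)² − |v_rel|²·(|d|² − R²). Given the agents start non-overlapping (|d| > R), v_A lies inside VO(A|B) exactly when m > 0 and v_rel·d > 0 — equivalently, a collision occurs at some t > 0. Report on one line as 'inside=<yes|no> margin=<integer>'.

d = (-4, -10),  |d|² = 116;  R = 3+5 = 8,  c = 116−8² = 52
v_rel = (1, -6),  |v_rel|² = 37;  v_rel·d = (1)·(-4) + (-6)·(-10) = 56
37·t² − 112·t + 52 = 0  ⇒  m = 56² − 37·52 = 1212
m = 1212 > 0,  v_rel·d = 56 > 0  ⇒  inside

inside=yes margin=1212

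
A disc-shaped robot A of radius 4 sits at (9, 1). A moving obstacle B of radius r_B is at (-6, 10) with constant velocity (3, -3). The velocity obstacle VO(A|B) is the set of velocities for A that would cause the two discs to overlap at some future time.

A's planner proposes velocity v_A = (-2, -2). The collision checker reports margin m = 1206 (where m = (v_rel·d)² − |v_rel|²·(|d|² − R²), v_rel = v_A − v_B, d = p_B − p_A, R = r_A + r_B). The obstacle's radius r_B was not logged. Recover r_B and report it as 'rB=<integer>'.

m = 1206
d = (-15, 9);  v_rel = (-5, 1),  |v_rel|² = 26
v_rel×d = (-5)·(9) − (1)·(-15) = -30
since m = R²·26 − (-30)²:  R² = (900 + 1206) / 26 = 81
R = √81 = 9  ⇒  r_B = 9 − 4 = 5

rB=5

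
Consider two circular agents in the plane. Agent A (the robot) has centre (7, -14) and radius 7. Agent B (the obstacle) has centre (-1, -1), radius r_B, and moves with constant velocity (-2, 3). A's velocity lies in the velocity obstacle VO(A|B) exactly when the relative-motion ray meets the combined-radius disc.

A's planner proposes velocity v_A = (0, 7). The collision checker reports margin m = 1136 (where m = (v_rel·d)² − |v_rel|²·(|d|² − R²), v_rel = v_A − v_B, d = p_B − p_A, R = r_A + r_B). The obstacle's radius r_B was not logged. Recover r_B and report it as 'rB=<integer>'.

m = 1136
d = (-8, 13);  v_rel = (2, 4),  |v_rel|² = 20
v_rel×d = (2)·(13) − (4)·(-8) = 58
since m = R²·20 − 58²:  R² = (3364 + 1136) / 20 = 225
R = √225 = 15  ⇒  r_B = 15 − 7 = 8

rB=8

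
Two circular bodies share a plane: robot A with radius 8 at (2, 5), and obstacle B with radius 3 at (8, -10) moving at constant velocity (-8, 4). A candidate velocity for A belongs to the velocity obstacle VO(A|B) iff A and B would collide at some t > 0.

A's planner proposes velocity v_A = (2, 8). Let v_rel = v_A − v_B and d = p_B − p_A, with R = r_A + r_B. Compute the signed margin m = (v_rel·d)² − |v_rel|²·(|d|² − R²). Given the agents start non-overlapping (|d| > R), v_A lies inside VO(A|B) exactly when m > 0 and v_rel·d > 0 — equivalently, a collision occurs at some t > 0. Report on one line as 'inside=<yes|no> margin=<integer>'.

d = (6, -15),  |d|² = 261;  R = 8+3 = 11,  c = 261−11² = 140
v_rel = (10, 4),  |v_rel|² = 116;  v_rel·d = (10)·(6) + (4)·(-15) = 0
116·t² − 0·t + 140 = 0  ⇒  m = 0² − 116·140 = -16240
m = -16240 < 0,  v_rel·d = 0 = 0  ⇒  outside

inside=no margin=-16240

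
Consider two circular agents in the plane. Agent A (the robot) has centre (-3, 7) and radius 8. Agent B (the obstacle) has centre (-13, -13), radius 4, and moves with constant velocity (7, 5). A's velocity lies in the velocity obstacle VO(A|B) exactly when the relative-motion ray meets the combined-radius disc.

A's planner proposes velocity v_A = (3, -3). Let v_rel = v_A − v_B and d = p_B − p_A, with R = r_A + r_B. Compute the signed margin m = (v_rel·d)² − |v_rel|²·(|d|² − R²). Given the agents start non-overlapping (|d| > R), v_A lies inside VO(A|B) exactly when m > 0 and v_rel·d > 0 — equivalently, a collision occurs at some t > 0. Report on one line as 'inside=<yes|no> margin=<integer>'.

d = (-10, -20),  |d|² = 500;  R = 8+4 = 12,  c = 500−12² = 356
v_rel = (-4, -8),  |v_rel|² = 80;  v_rel·d = (-4)·(-10) + (-8)·(-20) = 200
80·t² − 400·t + 356 = 0  ⇒  m = 200² − 80·356 = 11520
m = 11520 > 0,  v_rel·d = 200 > 0  ⇒  inside

inside=yes margin=11520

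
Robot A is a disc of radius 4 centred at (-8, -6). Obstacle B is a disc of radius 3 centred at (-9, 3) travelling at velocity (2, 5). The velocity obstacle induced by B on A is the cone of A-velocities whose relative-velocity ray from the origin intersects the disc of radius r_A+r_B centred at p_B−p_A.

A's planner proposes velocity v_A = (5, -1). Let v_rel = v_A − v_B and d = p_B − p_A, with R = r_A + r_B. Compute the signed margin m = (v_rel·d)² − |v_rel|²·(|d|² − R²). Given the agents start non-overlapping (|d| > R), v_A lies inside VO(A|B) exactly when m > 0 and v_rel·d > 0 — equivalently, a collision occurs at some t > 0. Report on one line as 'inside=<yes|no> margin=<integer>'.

d = (-1, 9),  |d|² = 82;  R = 4+3 = 7,  c = 82−7² = 33
v_rel = (3, -6),  |v_rel|² = 45;  v_rel·d = (3)·(-1) + (-6)·(9) = -57
45·t² + 114·t + 33 = 0  ⇒  m = (-57)² − 45·33 = 1764
m = 1764 > 0,  v_rel·d = -57 < 0  ⇒  outside

inside=no margin=1764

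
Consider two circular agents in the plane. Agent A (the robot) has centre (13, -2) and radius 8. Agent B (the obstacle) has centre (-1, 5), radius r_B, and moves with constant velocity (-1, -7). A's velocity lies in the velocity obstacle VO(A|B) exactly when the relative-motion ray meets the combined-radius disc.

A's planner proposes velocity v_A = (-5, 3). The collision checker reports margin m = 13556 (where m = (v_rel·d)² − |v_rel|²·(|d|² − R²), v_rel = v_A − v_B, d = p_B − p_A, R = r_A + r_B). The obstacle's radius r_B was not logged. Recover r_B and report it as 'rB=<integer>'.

m = 13556
d = (-14, 7);  v_rel = (-4, 10),  |v_rel|² = 116
v_rel×d = (-4)·(7) − (10)·(-14) = 112
since m = R²·116 − 112²:  R² = (12544 + 13556) / 116 = 225
R = √225 = 15  ⇒  r_B = 15 − 8 = 7

rB=7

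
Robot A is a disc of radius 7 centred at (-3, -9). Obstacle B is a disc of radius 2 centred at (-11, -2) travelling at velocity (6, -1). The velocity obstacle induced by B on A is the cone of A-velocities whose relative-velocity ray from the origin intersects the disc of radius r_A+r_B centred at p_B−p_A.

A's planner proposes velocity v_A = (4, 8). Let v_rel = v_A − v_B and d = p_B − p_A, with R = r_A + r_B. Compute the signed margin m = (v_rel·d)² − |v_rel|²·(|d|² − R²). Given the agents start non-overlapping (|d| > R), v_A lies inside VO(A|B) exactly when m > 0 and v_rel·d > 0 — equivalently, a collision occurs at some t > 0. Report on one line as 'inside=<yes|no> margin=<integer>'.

d = (-8, 7),  |d|² = 113;  R = 7+2 = 9,  c = 113−9² = 32
v_rel = (-2, 9),  |v_rel|² = 85;  v_rel·d = (-2)·(-8) + (9)·(7) = 79
85·t² − 158·t + 32 = 0  ⇒  m = 79² − 85·32 = 3521
m = 3521 > 0,  v_rel·d = 79 > 0  ⇒  inside

inside=yes margin=3521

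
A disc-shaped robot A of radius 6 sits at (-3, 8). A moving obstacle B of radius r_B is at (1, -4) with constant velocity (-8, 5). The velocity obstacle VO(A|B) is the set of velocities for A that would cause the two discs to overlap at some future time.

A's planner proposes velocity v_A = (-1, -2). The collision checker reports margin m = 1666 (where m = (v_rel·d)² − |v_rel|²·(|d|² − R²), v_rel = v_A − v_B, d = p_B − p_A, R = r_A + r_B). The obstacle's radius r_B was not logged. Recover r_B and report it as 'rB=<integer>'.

m = 1666
d = (4, -12);  v_rel = (7, -7),  |v_rel|² = 98
v_rel×d = (7)·(-12) − (-7)·(4) = -56
since m = R²·98 − (-56)²:  R² = (3136 + 1666) / 98 = 49
R = √49 = 7  ⇒  r_B = 7 − 6 = 1

rB=1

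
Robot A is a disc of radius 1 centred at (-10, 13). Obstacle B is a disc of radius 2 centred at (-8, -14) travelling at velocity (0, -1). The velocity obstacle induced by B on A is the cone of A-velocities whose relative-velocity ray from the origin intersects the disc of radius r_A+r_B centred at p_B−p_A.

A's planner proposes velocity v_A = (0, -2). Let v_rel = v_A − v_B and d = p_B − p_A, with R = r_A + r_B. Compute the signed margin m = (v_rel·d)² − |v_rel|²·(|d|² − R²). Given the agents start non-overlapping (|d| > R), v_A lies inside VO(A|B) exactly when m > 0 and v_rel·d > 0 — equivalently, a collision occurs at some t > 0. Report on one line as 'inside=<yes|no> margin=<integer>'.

d = (2, -27),  |d|² = 733;  R = 1+2 = 3,  c = 733−3² = 724
v_rel = (0, -1),  |v_rel|² = 1;  v_rel·d = (0)·(2) + (-1)·(-27) = 27
1·t² − 54·t + 724 = 0  ⇒  m = 27² − 1·724 = 5
m = 5 > 0,  v_rel·d = 27 > 0  ⇒  inside

inside=yes margin=5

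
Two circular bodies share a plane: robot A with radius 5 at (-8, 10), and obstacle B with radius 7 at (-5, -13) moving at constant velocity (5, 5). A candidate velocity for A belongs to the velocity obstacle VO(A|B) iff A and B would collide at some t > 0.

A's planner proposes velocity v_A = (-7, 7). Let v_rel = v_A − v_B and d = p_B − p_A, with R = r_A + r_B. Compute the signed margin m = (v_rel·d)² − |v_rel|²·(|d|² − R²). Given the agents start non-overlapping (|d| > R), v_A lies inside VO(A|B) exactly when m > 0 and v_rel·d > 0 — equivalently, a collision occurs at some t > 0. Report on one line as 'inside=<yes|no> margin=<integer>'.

d = (3, -23),  |d|² = 538;  R = 5+7 = 12,  c = 538−12² = 394
v_rel = (-12, 2),  |v_rel|² = 148;  v_rel·d = (-12)·(3) + (2)·(-23) = -82
148·t² + 164·t + 394 = 0  ⇒  m = (-82)² − 148·394 = -51588
m = -51588 < 0,  v_rel·d = -82 < 0  ⇒  outside

inside=no margin=-51588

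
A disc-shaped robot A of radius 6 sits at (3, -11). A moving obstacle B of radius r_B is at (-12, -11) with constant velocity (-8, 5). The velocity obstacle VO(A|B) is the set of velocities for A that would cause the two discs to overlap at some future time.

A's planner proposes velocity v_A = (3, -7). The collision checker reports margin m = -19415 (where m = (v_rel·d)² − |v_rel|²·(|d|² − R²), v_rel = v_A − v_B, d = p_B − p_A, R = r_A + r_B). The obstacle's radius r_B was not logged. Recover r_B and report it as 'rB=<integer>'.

m = -19415
d = (-15, 0);  v_rel = (11, -12),  |v_rel|² = 265
v_rel×d = (11)·(0) − (-12)·(-15) = -180
since m = R²·265 − (-180)²:  R² = (32400 + -19415) / 265 = 49
R = √49 = 7  ⇒  r_B = 7 − 6 = 1

rB=1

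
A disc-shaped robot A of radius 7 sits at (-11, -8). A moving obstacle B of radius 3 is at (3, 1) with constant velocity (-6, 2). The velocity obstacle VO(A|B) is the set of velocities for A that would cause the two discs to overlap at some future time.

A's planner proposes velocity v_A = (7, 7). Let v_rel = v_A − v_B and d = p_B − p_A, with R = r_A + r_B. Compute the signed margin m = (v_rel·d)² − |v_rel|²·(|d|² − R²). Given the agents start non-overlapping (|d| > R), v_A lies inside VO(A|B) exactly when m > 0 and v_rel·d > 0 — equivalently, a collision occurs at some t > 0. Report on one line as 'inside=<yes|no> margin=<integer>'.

d = (14, 9),  |d|² = 277;  R = 7+3 = 10,  c = 277−10² = 177
v_rel = (13, 5),  |v_rel|² = 194;  v_rel·d = (13)·(14) + (5)·(9) = 227
194·t² − 454·t + 177 = 0  ⇒  m = 227² − 194·177 = 17191
m = 17191 > 0,  v_rel·d = 227 > 0  ⇒  inside

inside=yes margin=17191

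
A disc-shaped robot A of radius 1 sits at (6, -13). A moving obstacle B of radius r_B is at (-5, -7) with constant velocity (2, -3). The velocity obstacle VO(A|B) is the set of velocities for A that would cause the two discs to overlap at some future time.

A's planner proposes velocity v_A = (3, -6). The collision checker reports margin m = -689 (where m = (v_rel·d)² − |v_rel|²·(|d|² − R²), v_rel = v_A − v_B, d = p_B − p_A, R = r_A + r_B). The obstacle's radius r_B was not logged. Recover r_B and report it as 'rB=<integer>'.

m = -689
d = (-11, 6);  v_rel = (1, -3),  |v_rel|² = 10
v_rel×d = (1)·(6) − (-3)·(-11) = -27
since m = R²·10 − (-27)²:  R² = (729 + -689) / 10 = 4
R = √4 = 2  ⇒  r_B = 2 − 1 = 1

rB=1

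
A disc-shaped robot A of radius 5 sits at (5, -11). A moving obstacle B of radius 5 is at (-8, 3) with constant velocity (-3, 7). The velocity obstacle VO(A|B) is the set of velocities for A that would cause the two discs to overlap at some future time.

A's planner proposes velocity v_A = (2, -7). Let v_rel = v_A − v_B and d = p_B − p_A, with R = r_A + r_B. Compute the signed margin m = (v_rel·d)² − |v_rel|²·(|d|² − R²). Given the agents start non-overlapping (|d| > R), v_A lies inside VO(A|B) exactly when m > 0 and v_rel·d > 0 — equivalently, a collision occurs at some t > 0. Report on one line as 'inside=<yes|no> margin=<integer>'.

d = (-13, 14),  |d|² = 365;  R = 5+5 = 10,  c = 365−10² = 265
v_rel = (5, -14),  |v_rel|² = 221;  v_rel·d = (5)·(-13) + (-14)·(14) = -261
221·t² + 522·t + 265 = 0  ⇒  m = (-261)² − 221·265 = 9556
m = 9556 > 0,  v_rel·d = -261 < 0  ⇒  outside

inside=no margin=9556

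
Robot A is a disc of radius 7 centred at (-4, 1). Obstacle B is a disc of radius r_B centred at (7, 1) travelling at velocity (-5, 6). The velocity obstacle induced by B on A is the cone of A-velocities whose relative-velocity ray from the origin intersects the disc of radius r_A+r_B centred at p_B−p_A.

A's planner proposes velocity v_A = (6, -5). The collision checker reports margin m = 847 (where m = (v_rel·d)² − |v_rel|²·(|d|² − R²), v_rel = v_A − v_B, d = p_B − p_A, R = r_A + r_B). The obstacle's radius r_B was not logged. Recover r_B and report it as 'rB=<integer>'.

m = 847
d = (11, 0);  v_rel = (11, -11),  |v_rel|² = 242
v_rel×d = (11)·(0) − (-11)·(11) = 121
since m = R²·242 − 121²:  R² = (14641 + 847) / 242 = 64
R = √64 = 8  ⇒  r_B = 8 − 7 = 1

rB=1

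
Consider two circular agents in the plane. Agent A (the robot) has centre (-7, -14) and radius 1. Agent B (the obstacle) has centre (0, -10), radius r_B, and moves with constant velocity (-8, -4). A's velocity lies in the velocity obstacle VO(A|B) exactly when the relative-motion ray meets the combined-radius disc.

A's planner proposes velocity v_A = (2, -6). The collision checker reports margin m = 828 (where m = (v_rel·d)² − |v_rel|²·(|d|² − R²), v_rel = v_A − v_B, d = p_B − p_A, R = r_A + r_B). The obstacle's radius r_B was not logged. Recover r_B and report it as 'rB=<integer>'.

m = 828
d = (7, 4);  v_rel = (10, -2),  |v_rel|² = 104
v_rel×d = (10)·(4) − (-2)·(7) = 54
since m = R²·104 − 54²:  R² = (2916 + 828) / 104 = 36
R = √36 = 6  ⇒  r_B = 6 − 1 = 5

rB=5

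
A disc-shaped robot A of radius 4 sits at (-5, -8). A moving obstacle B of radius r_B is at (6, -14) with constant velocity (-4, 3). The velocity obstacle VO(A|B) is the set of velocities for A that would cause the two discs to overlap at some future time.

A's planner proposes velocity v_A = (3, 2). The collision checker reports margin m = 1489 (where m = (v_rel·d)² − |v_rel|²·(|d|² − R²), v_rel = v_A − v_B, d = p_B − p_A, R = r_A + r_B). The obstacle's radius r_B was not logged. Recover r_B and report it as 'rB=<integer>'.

m = 1489
d = (11, -6);  v_rel = (7, -1),  |v_rel|² = 50
v_rel×d = (7)·(-6) − (-1)·(11) = -31
since m = R²·50 − (-31)²:  R² = (961 + 1489) / 50 = 49
R = √49 = 7  ⇒  r_B = 7 − 4 = 3

rB=3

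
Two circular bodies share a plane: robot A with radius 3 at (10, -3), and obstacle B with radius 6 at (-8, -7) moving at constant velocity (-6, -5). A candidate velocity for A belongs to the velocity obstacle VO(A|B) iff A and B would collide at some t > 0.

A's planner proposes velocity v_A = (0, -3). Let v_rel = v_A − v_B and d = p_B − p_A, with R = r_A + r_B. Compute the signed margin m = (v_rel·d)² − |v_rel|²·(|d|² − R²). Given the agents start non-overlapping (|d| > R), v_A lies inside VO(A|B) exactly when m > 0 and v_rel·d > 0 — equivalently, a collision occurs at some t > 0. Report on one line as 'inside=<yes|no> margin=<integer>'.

d = (-18, -4),  |d|² = 340;  R = 3+6 = 9,  c = 340−9² = 259
v_rel = (6, 2),  |v_rel|² = 40;  v_rel·d = (6)·(-18) + (2)·(-4) = -116
40·t² + 232·t + 259 = 0  ⇒  m = (-116)² − 40·259 = 3096
m = 3096 > 0,  v_rel·d = -116 < 0  ⇒  outside

inside=no margin=3096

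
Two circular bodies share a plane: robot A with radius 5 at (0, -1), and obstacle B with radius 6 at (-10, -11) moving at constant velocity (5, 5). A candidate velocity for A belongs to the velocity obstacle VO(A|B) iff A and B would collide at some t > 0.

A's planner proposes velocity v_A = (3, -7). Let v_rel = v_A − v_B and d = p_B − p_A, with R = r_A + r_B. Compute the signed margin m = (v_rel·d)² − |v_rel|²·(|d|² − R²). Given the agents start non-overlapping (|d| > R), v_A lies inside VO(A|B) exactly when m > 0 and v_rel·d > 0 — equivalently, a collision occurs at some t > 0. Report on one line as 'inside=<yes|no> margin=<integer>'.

d = (-10, -10),  |d|² = 200;  R = 5+6 = 11,  c = 200−11² = 79
v_rel = (-2, -12),  |v_rel|² = 148;  v_rel·d = (-2)·(-10) + (-12)·(-10) = 140
148·t² − 280·t + 79 = 0  ⇒  m = 140² − 148·79 = 7908
m = 7908 > 0,  v_rel·d = 140 > 0  ⇒  inside

inside=yes margin=7908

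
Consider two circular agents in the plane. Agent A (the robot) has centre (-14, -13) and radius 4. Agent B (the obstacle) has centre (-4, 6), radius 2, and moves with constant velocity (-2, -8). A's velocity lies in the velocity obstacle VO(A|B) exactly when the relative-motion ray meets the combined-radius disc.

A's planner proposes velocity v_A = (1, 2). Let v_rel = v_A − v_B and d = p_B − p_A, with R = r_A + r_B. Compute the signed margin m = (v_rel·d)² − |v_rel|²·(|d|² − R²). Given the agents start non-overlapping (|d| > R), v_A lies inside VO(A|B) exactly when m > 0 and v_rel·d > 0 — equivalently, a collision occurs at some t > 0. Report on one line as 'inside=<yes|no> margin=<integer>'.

d = (10, 19),  |d|² = 461;  R = 4+2 = 6,  c = 461−6² = 425
v_rel = (3, 10),  |v_rel|² = 109;  v_rel·d = (3)·(10) + (10)·(19) = 220
109·t² − 440·t + 425 = 0  ⇒  m = 220² − 109·425 = 2075
m = 2075 > 0,  v_rel·d = 220 > 0  ⇒  inside

inside=yes margin=2075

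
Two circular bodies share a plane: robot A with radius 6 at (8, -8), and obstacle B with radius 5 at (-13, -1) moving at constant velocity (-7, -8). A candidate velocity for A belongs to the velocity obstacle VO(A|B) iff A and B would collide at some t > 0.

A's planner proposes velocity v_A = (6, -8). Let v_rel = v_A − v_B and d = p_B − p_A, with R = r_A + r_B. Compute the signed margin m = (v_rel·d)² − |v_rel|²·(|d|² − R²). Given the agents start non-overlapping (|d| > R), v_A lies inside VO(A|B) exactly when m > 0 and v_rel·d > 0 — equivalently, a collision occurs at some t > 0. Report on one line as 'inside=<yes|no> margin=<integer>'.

d = (-21, 7),  |d|² = 490;  R = 6+5 = 11,  c = 490−11² = 369
v_rel = (13, 0),  |v_rel|² = 169;  v_rel·d = (13)·(-21) + (0)·(7) = -273
169·t² + 546·t + 369 = 0  ⇒  m = (-273)² − 169·369 = 12168
m = 12168 > 0,  v_rel·d = -273 < 0  ⇒  outside

inside=no margin=12168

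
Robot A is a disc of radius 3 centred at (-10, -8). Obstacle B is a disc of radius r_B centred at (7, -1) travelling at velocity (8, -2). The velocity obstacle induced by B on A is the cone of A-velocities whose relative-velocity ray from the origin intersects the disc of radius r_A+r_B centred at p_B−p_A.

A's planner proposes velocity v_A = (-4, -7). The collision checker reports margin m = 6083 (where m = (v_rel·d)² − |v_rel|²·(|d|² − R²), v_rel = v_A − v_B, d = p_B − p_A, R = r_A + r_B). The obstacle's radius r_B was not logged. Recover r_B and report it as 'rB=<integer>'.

m = 6083
d = (17, 7);  v_rel = (-12, -5),  |v_rel|² = 169
v_rel×d = (-12)·(7) − (-5)·(17) = 1
since m = R²·169 − 1²:  R² = (1 + 6083) / 169 = 36
R = √36 = 6  ⇒  r_B = 6 − 3 = 3

rB=3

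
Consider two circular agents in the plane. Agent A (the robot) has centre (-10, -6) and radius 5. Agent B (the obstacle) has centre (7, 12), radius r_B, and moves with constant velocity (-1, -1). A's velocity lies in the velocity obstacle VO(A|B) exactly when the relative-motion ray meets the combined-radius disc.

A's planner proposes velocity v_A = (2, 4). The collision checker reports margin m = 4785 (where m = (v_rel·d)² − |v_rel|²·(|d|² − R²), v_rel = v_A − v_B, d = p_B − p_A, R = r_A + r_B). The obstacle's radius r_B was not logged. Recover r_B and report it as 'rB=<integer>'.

m = 4785
d = (17, 18);  v_rel = (3, 5),  |v_rel|² = 34
v_rel×d = (3)·(18) − (5)·(17) = -31
since m = R²·34 − (-31)²:  R² = (961 + 4785) / 34 = 169
R = √169 = 13  ⇒  r_B = 13 − 5 = 8

rB=8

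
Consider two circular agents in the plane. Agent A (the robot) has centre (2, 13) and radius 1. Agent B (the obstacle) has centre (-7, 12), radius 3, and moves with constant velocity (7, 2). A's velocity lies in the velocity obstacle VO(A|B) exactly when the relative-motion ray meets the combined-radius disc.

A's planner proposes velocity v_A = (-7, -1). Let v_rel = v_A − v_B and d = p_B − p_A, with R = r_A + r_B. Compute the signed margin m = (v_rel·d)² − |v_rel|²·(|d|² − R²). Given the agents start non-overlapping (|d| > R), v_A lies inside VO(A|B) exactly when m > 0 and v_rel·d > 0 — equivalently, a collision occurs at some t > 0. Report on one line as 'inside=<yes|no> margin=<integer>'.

d = (-9, -1),  |d|² = 82;  R = 1+3 = 4,  c = 82−4² = 66
v_rel = (-14, -3),  |v_rel|² = 205;  v_rel·d = (-14)·(-9) + (-3)·(-1) = 129
205·t² − 258·t + 66 = 0  ⇒  m = 129² − 205·66 = 3111
m = 3111 > 0,  v_rel·d = 129 > 0  ⇒  inside

inside=yes margin=3111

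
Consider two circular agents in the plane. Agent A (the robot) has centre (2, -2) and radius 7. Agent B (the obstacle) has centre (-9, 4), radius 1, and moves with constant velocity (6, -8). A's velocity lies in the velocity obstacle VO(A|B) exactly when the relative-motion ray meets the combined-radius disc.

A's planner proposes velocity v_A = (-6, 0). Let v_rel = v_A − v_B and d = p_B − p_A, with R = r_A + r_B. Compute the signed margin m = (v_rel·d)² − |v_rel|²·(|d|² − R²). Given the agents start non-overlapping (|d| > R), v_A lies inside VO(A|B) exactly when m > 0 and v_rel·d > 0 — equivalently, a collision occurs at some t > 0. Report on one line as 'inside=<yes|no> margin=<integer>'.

d = (-11, 6),  |d|² = 157;  R = 7+1 = 8,  c = 157−8² = 93
v_rel = (-12, 8),  |v_rel|² = 208;  v_rel·d = (-12)·(-11) + (8)·(6) = 180
208·t² − 360·t + 93 = 0  ⇒  m = 180² − 208·93 = 13056
m = 13056 > 0,  v_rel·d = 180 > 0  ⇒  inside

inside=yes margin=13056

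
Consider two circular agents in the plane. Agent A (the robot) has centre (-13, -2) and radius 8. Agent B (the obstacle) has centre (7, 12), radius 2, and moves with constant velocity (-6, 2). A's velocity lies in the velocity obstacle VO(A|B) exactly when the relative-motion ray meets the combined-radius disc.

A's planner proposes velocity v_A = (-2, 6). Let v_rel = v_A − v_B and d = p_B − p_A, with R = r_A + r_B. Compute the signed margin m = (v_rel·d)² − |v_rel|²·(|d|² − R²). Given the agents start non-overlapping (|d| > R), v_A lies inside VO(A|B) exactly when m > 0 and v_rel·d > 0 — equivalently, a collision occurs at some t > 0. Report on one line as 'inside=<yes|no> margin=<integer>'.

d = (20, 14),  |d|² = 596;  R = 8+2 = 10,  c = 596−10² = 496
v_rel = (4, 4),  |v_rel|² = 32;  v_rel·d = (4)·(20) + (4)·(14) = 136
32·t² − 272·t + 496 = 0  ⇒  m = 136² − 32·496 = 2624
m = 2624 > 0,  v_rel·d = 136 > 0  ⇒  inside

inside=yes margin=2624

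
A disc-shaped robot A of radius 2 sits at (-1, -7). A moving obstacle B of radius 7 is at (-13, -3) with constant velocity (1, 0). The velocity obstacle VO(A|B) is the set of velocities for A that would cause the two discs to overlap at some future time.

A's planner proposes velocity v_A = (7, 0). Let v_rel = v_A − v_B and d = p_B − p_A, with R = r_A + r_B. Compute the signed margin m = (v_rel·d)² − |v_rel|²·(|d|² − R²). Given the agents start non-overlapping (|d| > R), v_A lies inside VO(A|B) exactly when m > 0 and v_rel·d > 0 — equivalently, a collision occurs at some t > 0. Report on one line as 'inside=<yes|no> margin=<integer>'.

d = (-12, 4),  |d|² = 160;  R = 2+7 = 9,  c = 160−9² = 79
v_rel = (6, 0),  |v_rel|² = 36;  v_rel·d = (6)·(-12) + (0)·(4) = -72
36·t² + 144·t + 79 = 0  ⇒  m = (-72)² − 36·79 = 2340
m = 2340 > 0,  v_rel·d = -72 < 0  ⇒  outside

inside=no margin=2340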